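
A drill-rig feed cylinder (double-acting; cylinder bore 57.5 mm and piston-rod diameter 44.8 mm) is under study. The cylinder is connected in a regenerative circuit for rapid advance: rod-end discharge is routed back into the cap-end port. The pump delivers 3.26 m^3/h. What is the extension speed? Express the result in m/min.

v ≈ 34.5 m/min

In regeneration the rod-end outflow joins the pump flow into the cap end, so the net volume the pump must supply per unit advance equals the rod cross-section area.
Rod cross-section A_rod = π/4 × (44.8 mm)² = 1576 mm^2
v = Q_pump / A_rod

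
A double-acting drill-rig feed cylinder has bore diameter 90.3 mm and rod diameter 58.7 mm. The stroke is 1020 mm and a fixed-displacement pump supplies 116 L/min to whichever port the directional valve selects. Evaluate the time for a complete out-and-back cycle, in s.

Cap-side area A_cap = π/4 × (90.3 mm)² = 6404 mm^2
Rod-side annular area A_ann = π/4 × (90.3² − 58.7²) = 3698 mm^2
t_ext = A_cap·L/Q = 3.379 s
t_ret = A_ann·L/Q = 1.951 s
t_cycle = t_ext + t_ret

t ≈ 5.33 s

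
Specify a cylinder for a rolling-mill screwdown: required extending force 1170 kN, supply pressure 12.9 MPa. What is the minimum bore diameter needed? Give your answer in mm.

D ≈ 340 mm

Extension force acts on the full piston face: F = P × (π/4)D².
D = √(4F / (πP)) = √(4 × 1170 kN / (π × 12.9 MPa))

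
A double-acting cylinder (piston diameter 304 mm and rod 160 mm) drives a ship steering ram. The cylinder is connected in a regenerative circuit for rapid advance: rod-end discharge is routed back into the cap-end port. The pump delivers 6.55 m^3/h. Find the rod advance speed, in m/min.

v ≈ 5.43 m/min

In regeneration the rod-end outflow joins the pump flow into the cap end, so the net volume the pump must supply per unit advance equals the rod cross-section area.
Rod cross-section A_rod = π/4 × (160 mm)² = 20110 mm^2
v = Q_pump / A_rod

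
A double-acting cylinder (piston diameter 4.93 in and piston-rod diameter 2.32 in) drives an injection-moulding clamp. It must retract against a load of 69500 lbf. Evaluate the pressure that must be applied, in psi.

Rod-side annular area A_ann = π/4 × (4.93² − 2.32²) = 14.86 in^2
Retraction: pressure acts on the annular area.
P = F / A = 69500 lbf / A

P ≈ 4680 psi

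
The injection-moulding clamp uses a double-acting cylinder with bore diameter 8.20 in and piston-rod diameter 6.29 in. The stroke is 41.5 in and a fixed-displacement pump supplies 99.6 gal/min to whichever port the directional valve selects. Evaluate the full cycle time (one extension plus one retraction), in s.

Cap-side area A_cap = π/4 × (8.20 in)² = 52.81 in^2
Rod-side annular area A_ann = π/4 × (8.20² − 6.29²) = 21.74 in^2
t_ext = A_cap·L/Q = 5.715 s
t_ret = A_ann·L/Q = 2.352 s
t_cycle = t_ext + t_ret

t ≈ 8.07 s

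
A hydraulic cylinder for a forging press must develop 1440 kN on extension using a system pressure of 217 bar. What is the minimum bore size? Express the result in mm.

D ≈ 291 mm

Extension force acts on the full piston face: F = P × (π/4)D².
D = √(4F / (πP)) = √(4 × 1440 kN / (π × 217 bar))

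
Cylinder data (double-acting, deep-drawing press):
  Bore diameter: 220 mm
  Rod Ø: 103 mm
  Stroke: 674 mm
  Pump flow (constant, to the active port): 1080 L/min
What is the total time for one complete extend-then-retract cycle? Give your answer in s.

Cap-side area A_cap = π/4 × (220 mm)² = 38010 mm^2
Rod-side annular area A_ann = π/4 × (220² − 103²) = 29680 mm^2
t_ext = A_cap·L/Q = 1.423 s
t_ret = A_ann·L/Q = 1.111 s
t_cycle = t_ext + t_ret

t ≈ 2.53 s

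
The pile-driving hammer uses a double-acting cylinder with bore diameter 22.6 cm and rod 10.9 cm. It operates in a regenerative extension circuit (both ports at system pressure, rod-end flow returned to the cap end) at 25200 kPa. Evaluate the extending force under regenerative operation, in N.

F ≈ 2.35e5 N

With equal pressure on both faces, forces on the annular region cancel; the net push is pressure × rod cross-section.
Rod cross-section A_rod = π/4 × (10.9 cm)² = 93.31 cm^2
F = P × A_rod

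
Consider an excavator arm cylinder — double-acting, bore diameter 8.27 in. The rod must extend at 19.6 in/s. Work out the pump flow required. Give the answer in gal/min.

Cap-side area A_cap = π/4 × (8.27 in)² = 53.72 in^2
Q = A × v

Q ≈ 273 gal/min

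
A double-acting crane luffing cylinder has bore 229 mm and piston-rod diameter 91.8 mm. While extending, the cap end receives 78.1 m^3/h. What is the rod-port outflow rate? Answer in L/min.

Q_out ≈ 1090 L/min

Cap-side area A_cap = π/4 × (229 mm)² = 41190 mm^2
Rod-side annular area A_ann = π/4 × (229² − 91.8²) = 34570 mm^2
Piston speed v = Q_in/A_cap; rod-end outflow Q_out = v × A_ann = Q_in × A_ann/A_cap.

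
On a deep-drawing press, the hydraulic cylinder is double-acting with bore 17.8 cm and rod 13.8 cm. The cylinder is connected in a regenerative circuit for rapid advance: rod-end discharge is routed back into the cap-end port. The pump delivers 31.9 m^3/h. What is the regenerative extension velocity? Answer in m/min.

In regeneration the rod-end outflow joins the pump flow into the cap end, so the net volume the pump must supply per unit advance equals the rod cross-section area.
Rod cross-section A_rod = π/4 × (13.8 cm)² = 149.6 cm^2
v = Q_pump / A_rod

v ≈ 35.5 m/min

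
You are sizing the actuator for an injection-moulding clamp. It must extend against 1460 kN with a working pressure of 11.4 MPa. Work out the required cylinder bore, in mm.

Extension force acts on the full piston face: F = P × (π/4)D².
D = √(4F / (πP)) = √(4 × 1460 kN / (π × 11.4 MPa))

D ≈ 404 mm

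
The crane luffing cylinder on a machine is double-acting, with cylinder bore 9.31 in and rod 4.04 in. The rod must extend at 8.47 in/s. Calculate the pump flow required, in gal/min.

Cap-side area A_cap = π/4 × (9.31 in)² = 68.08 in^2
Q = A × v

Q ≈ 150 gal/min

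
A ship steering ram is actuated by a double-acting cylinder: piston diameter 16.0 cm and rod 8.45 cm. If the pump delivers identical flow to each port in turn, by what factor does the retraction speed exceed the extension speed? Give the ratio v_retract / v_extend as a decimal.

Cap-side area A_cap = π/4 × (16.0 cm)² = 201.1 cm^2
Rod-side annular area A_ann = π/4 × (16.0² − 8.45²) = 145.0 cm^2
For equal Q, v ∝ 1/A, so v_ret/v_ext = A_cap/A_ann.

v_ret/v_ext ≈ 1.39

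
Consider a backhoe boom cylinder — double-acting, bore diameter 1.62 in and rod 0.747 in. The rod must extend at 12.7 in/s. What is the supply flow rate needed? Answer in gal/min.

Cap-side area A_cap = π/4 × (1.62 in)² = 2.061 in^2
Q = A × v

Q ≈ 6.80 gal/min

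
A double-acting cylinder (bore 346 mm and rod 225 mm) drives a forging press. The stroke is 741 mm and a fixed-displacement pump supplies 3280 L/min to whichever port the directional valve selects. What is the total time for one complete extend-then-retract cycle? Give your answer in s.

Cap-side area A_cap = π/4 × (346 mm)² = 94020 mm^2
Rod-side annular area A_ann = π/4 × (346² − 225²) = 54260 mm^2
t_ext = A_cap·L/Q = 1.274 s
t_ret = A_ann·L/Q = 0.7355 s
t_cycle = t_ext + t_ret

t ≈ 2.01 s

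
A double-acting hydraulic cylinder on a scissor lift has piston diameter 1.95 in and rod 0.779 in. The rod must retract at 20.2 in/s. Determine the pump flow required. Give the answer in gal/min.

Q ≈ 13.2 gal/min

Rod-side annular area A_ann = π/4 × (1.95² − 0.779²) = 2.510 in^2
Q = A × v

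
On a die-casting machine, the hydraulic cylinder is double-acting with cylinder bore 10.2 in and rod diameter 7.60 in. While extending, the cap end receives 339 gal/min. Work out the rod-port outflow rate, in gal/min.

Q_out ≈ 151 gal/min

Cap-side area A_cap = π/4 × (10.2 in)² = 81.71 in^2
Rod-side annular area A_ann = π/4 × (10.2² − 7.60²) = 36.35 in^2
Piston speed v = Q_in/A_cap; rod-end outflow Q_out = v × A_ann = Q_in × A_ann/A_cap.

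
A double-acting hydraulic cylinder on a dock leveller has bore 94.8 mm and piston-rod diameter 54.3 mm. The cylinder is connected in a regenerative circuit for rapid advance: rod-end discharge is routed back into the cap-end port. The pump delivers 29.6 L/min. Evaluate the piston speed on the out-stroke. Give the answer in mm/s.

v ≈ 213 mm/s

In regeneration the rod-end outflow joins the pump flow into the cap end, so the net volume the pump must supply per unit advance equals the rod cross-section area.
Rod cross-section A_rod = π/4 × (54.3 mm)² = 2316 mm^2
v = Q_pump / A_rod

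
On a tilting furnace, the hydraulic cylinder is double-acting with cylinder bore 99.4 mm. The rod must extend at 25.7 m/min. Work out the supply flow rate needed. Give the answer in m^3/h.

Q ≈ 12.0 m^3/h

Cap-side area A_cap = π/4 × (99.4 mm)² = 7760 mm^2
Q = A × v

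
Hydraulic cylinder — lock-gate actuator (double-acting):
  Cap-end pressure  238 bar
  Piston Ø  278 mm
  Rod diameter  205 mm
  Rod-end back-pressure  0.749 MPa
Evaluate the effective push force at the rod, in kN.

F ≈ 1420 kN

Cap-side area A_cap = π/4 × (278 mm)² = 60700 mm^2
Rod-side annular area A_ann = π/4 × (278² − 205²) = 27690 mm^2
Net thrust = P_cap·A_cap − P_rod·A_ann = 1445 kN − 20.74 kN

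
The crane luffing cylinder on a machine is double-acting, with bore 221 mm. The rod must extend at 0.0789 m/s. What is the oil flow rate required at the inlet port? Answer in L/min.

Q ≈ 182 L/min

Cap-side area A_cap = π/4 × (221 mm)² = 38360 mm^2
Q = A × v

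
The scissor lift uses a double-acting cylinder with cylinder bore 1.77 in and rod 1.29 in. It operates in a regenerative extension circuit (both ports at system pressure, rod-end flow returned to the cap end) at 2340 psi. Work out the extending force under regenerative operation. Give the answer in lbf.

F ≈ 3060 lbf

With equal pressure on both faces, forces on the annular region cancel; the net push is pressure × rod cross-section.
Rod cross-section A_rod = π/4 × (1.29 in)² = 1.307 in^2
F = P × A_rod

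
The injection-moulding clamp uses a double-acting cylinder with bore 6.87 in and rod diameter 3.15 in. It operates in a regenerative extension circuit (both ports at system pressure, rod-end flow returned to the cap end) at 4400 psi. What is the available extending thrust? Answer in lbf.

F ≈ 34300 lbf

With equal pressure on both faces, forces on the annular region cancel; the net push is pressure × rod cross-section.
Rod cross-section A_rod = π/4 × (3.15 in)² = 7.793 in^2
F = P × A_rod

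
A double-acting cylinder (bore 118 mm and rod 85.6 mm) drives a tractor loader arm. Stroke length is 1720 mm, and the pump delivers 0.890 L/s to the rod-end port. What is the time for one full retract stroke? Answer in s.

Rod-side annular area A_ann = π/4 × (118² − 85.6²) = 5181 mm^2
Swept volume V = A × L; t = V / Q = A·L / Q

t ≈ 10.0 s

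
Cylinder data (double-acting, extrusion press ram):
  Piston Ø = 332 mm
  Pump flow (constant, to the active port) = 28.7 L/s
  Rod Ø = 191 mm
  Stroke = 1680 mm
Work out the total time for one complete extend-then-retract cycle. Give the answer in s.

Cap-side area A_cap = π/4 × (332 mm)² = 86570 mm^2
Rod-side annular area A_ann = π/4 × (332² − 191²) = 57920 mm^2
t_ext = A_cap·L/Q = 5.067 s
t_ret = A_ann·L/Q = 3.390 s
t_cycle = t_ext + t_ret

t ≈ 8.46 s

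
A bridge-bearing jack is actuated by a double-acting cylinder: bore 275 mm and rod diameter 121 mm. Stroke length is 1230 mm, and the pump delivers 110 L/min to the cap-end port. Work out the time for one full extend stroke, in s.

t ≈ 39.8 s

Cap-side area A_cap = π/4 × (275 mm)² = 59400 mm^2
Swept volume V = A × L; t = V / Q = A·L / Q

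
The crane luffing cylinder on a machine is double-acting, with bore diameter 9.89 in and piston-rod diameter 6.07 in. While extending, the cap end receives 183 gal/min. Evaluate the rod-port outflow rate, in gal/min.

Q_out ≈ 114 gal/min

Cap-side area A_cap = π/4 × (9.89 in)² = 76.82 in^2
Rod-side annular area A_ann = π/4 × (9.89² − 6.07²) = 47.88 in^2
Piston speed v = Q_in/A_cap; rod-end outflow Q_out = v × A_ann = Q_in × A_ann/A_cap.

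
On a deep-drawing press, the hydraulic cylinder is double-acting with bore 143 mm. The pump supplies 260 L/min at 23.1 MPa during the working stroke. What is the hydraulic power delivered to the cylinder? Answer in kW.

Hydraulic power = P × Q

W ≈ 100 kW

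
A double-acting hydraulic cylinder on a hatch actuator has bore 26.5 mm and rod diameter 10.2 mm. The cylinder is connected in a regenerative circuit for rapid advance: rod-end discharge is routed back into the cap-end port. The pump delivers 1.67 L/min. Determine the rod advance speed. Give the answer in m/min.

v ≈ 20.4 m/min

In regeneration the rod-end outflow joins the pump flow into the cap end, so the net volume the pump must supply per unit advance equals the rod cross-section area.
Rod cross-section A_rod = π/4 × (10.2 mm)² = 81.71 mm^2
v = Q_pump / A_rod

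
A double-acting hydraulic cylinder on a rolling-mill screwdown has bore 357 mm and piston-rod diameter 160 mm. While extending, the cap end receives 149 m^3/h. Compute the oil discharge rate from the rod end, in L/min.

Q_out ≈ 1980 L/min

Cap-side area A_cap = π/4 × (357 mm)² = 1.001e5 mm^2
Rod-side annular area A_ann = π/4 × (357² − 160²) = 79990 mm^2
Piston speed v = Q_in/A_cap; rod-end outflow Q_out = v × A_ann = Q_in × A_ann/A_cap.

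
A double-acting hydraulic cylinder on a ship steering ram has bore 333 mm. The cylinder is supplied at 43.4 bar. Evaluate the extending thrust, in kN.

Cap-side area A_cap = π/4 × (333 mm)² = 87090 mm^2
F = P × A_cap = 43.4 bar × A_cap

F ≈ 378 kN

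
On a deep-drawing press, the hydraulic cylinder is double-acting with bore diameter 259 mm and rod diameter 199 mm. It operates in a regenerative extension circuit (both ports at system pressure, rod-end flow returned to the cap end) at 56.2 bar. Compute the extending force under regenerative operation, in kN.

F ≈ 175 kN

With equal pressure on both faces, forces on the annular region cancel; the net push is pressure × rod cross-section.
Rod cross-section A_rod = π/4 × (199 mm)² = 31100 mm^2
F = P × A_rod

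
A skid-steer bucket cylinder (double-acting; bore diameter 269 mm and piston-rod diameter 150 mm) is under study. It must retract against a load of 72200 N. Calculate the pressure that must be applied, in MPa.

Rod-side annular area A_ann = π/4 × (269² − 150²) = 39160 mm^2
Retraction: pressure acts on the annular area.
P = F / A = 72200 N / A

P ≈ 1.84 MPa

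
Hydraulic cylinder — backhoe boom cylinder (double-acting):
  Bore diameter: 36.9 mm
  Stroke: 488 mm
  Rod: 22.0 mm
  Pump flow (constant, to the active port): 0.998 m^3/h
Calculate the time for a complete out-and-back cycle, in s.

Cap-side area A_cap = π/4 × (36.9 mm)² = 1069 mm^2
Rod-side annular area A_ann = π/4 × (36.9² − 22.0²) = 689.3 mm^2
t_ext = A_cap·L/Q = 1.882 s
t_ret = A_ann·L/Q = 1.213 s
t_cycle = t_ext + t_ret

t ≈ 3.10 s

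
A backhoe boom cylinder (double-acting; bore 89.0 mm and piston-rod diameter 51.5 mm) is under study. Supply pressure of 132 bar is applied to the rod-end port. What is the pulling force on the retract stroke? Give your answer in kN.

F ≈ 54.6 kN

Rod-side annular area A_ann = π/4 × (89.0² − 51.5²) = 4138 mm^2
On retraction the pressure acts on the annular area (bore minus rod).
F = P × A_ann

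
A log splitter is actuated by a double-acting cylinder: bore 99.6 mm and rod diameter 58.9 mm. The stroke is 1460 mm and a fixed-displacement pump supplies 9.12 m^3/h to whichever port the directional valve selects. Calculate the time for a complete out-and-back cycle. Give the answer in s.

t ≈ 7.41 s

Cap-side area A_cap = π/4 × (99.6 mm)² = 7791 mm^2
Rod-side annular area A_ann = π/4 × (99.6² − 58.9²) = 5067 mm^2
t_ext = A_cap·L/Q = 4.490 s
t_ret = A_ann·L/Q = 2.920 s
t_cycle = t_ext + t_ret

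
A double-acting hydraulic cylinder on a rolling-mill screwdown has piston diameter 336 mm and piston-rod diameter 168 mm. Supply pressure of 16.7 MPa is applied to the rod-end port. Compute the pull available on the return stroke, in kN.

Rod-side annular area A_ann = π/4 × (336² − 168²) = 66500 mm^2
On retraction the pressure acts on the annular area (bore minus rod).
F = P × A_ann

F ≈ 1110 kN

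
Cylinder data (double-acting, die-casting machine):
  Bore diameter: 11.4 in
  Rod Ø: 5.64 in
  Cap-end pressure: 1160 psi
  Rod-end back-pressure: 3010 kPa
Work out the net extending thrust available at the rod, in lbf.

Cap-side area A_cap = π/4 × (11.4 in)² = 102.1 in^2
Rod-side annular area A_ann = π/4 × (11.4² − 5.64²) = 77.09 in^2
Net thrust = P_cap·A_cap − P_rod·A_ann = 1.184e5 lbf − 33650 lbf

F ≈ 84700 lbf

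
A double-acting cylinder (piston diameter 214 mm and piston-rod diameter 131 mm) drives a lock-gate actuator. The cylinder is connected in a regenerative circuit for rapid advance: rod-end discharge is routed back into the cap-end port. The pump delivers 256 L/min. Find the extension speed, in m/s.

In regeneration the rod-end outflow joins the pump flow into the cap end, so the net volume the pump must supply per unit advance equals the rod cross-section area.
Rod cross-section A_rod = π/4 × (131 mm)² = 13480 mm^2
v = Q_pump / A_rod

v ≈ 0.317 m/s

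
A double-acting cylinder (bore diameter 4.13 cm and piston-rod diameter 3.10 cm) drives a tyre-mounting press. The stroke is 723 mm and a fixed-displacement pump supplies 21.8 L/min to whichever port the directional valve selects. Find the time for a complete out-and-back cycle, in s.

t ≈ 3.83 s

Cap-side area A_cap = π/4 × (4.13 cm)² = 13.40 cm^2
Rod-side annular area A_ann = π/4 × (4.13² − 3.10²) = 5.849 cm^2
t_ext = A_cap·L/Q = 2.666 s
t_ret = A_ann·L/Q = 1.164 s
t_cycle = t_ext + t_ret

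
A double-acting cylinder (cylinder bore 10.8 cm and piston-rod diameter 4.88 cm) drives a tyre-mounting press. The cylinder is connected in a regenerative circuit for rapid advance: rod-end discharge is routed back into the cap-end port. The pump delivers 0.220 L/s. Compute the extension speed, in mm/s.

v ≈ 118 mm/s

In regeneration the rod-end outflow joins the pump flow into the cap end, so the net volume the pump must supply per unit advance equals the rod cross-section area.
Rod cross-section A_rod = π/4 × (4.88 cm)² = 18.70 cm^2
v = Q_pump / A_rod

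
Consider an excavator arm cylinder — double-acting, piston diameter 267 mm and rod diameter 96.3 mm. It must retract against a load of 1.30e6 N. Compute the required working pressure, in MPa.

Rod-side annular area A_ann = π/4 × (267² − 96.3²) = 48710 mm^2
Retraction: pressure acts on the annular area.
P = F / A = 1.30e6 N / A

P ≈ 26.7 MPa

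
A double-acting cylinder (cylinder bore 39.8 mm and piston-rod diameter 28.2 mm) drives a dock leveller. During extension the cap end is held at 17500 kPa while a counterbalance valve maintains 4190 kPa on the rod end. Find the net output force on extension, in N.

F ≈ 19200 N

Cap-side area A_cap = π/4 × (39.8 mm)² = 1244 mm^2
Rod-side annular area A_ann = π/4 × (39.8² − 28.2²) = 619.5 mm^2
Net thrust = P_cap·A_cap − P_rod·A_ann = 21770 N − 2596 N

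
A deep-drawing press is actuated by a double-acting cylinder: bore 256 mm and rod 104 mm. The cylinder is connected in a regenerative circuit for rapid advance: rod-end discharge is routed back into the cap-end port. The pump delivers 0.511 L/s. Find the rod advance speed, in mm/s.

v ≈ 60.2 mm/s

In regeneration the rod-end outflow joins the pump flow into the cap end, so the net volume the pump must supply per unit advance equals the rod cross-section area.
Rod cross-section A_rod = π/4 × (104 mm)² = 8495 mm^2
v = Q_pump / A_rod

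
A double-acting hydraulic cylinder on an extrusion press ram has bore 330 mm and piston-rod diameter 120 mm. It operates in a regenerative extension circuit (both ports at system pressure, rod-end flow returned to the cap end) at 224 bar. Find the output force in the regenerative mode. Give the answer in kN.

F ≈ 253 kN

With equal pressure on both faces, forces on the annular region cancel; the net push is pressure × rod cross-section.
Rod cross-section A_rod = π/4 × (120 mm)² = 11310 mm^2
F = P × A_rod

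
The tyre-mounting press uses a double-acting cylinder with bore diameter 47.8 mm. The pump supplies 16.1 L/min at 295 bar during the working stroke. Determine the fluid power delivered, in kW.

W ≈ 7.92 kW

Hydraulic power = P × Q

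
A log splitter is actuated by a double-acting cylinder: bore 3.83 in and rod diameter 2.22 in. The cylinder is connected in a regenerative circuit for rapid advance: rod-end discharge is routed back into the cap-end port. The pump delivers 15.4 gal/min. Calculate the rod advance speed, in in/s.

v ≈ 15.3 in/s

In regeneration the rod-end outflow joins the pump flow into the cap end, so the net volume the pump must supply per unit advance equals the rod cross-section area.
Rod cross-section A_rod = π/4 × (2.22 in)² = 3.871 in^2
v = Q_pump / A_rod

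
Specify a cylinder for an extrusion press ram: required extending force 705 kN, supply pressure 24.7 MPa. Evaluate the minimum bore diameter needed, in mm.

D ≈ 191 mm

Extension force acts on the full piston face: F = P × (π/4)D².
D = √(4F / (πP)) = √(4 × 705 kN / (π × 24.7 MPa))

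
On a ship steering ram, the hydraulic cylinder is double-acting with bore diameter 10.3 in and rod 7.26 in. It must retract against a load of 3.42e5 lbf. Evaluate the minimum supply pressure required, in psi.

Rod-side annular area A_ann = π/4 × (10.3² − 7.26²) = 41.93 in^2
Retraction: pressure acts on the annular area.
P = F / A = 3.42e5 lbf / A

P ≈ 8160 psi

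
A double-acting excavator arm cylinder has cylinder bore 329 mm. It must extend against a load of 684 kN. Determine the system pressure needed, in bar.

Cap-side area A_cap = π/4 × (329 mm)² = 85010 mm^2
P = F / A = 684 kN / A

P ≈ 80.5 bar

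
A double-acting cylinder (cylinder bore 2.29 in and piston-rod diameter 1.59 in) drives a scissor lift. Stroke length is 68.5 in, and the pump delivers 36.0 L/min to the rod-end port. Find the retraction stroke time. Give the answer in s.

t ≈ 3.99 s

Rod-side annular area A_ann = π/4 × (2.29² − 1.59²) = 2.133 in^2
Swept volume V = A × L; t = V / Q = A·L / Q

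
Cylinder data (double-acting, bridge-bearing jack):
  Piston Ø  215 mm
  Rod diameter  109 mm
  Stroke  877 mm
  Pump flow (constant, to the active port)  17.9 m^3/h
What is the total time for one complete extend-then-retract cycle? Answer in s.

t ≈ 11.2 s

Cap-side area A_cap = π/4 × (215 mm)² = 36310 mm^2
Rod-side annular area A_ann = π/4 × (215² − 109²) = 26970 mm^2
t_ext = A_cap·L/Q = 6.403 s
t_ret = A_ann·L/Q = 4.758 s
t_cycle = t_ext + t_ret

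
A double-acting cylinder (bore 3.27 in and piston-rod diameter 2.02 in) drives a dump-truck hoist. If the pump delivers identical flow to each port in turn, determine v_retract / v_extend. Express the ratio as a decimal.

v_ret/v_ext ≈ 1.62

Cap-side area A_cap = π/4 × (3.27 in)² = 8.398 in^2
Rod-side annular area A_ann = π/4 × (3.27² − 2.02²) = 5.193 in^2
For equal Q, v ∝ 1/A, so v_ret/v_ext = A_cap/A_ann.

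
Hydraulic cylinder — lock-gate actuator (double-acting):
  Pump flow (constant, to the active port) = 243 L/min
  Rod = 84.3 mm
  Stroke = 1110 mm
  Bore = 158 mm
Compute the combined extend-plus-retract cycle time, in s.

t ≈ 9.22 s

Cap-side area A_cap = π/4 × (158 mm)² = 19610 mm^2
Rod-side annular area A_ann = π/4 × (158² − 84.3²) = 14030 mm^2
t_ext = A_cap·L/Q = 5.374 s
t_ret = A_ann·L/Q = 3.844 s
t_cycle = t_ext + t_ret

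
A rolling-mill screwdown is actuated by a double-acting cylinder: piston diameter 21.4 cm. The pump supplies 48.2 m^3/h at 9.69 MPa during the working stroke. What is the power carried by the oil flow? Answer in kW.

Hydraulic power = P × Q

W ≈ 130 kW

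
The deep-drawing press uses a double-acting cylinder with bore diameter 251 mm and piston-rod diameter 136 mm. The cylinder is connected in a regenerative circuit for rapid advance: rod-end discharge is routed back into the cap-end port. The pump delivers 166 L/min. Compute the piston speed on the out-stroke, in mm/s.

In regeneration the rod-end outflow joins the pump flow into the cap end, so the net volume the pump must supply per unit advance equals the rod cross-section area.
Rod cross-section A_rod = π/4 × (136 mm)² = 14530 mm^2
v = Q_pump / A_rod

v ≈ 190 mm/s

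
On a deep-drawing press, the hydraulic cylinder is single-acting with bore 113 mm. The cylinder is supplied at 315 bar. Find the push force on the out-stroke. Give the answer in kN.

F ≈ 316 kN

Cap-side area A_cap = π/4 × (113 mm)² = 10030 mm^2
F = P × A_cap = 315 bar × A_cap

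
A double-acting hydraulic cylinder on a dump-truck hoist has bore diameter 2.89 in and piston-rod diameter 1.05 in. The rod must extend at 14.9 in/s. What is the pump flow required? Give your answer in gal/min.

Cap-side area A_cap = π/4 × (2.89 in)² = 6.560 in^2
Q = A × v

Q ≈ 25.4 gal/min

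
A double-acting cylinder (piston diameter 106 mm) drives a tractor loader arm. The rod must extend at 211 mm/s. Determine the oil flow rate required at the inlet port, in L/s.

Cap-side area A_cap = π/4 × (106 mm)² = 8825 mm^2
Q = A × v

Q ≈ 1.86 L/s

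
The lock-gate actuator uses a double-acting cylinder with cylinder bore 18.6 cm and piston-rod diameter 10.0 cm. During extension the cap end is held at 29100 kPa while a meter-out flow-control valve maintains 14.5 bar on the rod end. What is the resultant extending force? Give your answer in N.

F ≈ 7.63e5 N

Cap-side area A_cap = π/4 × (18.6 cm)² = 271.7 cm^2
Rod-side annular area A_ann = π/4 × (18.6² − 10.0²) = 193.2 cm^2
Net thrust = P_cap·A_cap − P_rod·A_ann = 7.907e5 N − 28010 N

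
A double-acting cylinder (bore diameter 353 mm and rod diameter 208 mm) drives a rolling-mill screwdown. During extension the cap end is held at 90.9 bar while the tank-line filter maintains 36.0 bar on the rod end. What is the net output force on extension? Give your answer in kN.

Cap-side area A_cap = π/4 × (353 mm)² = 97870 mm^2
Rod-side annular area A_ann = π/4 × (353² − 208²) = 63890 mm^2
Net thrust = P_cap·A_cap − P_rod·A_ann = 889.6 kN − 230.0 kN

F ≈ 660 kN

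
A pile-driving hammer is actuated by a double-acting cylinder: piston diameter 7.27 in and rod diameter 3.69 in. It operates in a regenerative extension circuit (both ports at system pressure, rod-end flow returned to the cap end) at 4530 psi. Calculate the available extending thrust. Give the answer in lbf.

With equal pressure on both faces, forces on the annular region cancel; the net push is pressure × rod cross-section.
Rod cross-section A_rod = π/4 × (3.69 in)² = 10.69 in^2
F = P × A_rod

F ≈ 48400 lbf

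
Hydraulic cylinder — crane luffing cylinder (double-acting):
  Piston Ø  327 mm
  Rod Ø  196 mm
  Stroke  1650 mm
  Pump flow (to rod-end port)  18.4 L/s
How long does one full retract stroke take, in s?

Rod-side annular area A_ann = π/4 × (327² − 196²) = 53810 mm^2
Swept volume V = A × L; t = V / Q = A·L / Q

t ≈ 4.83 s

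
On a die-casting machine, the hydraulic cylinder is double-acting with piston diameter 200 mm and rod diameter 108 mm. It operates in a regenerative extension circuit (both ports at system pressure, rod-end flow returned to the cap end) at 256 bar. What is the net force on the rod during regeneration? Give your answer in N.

F ≈ 2.35e5 N

With equal pressure on both faces, forces on the annular region cancel; the net push is pressure × rod cross-section.
Rod cross-section A_rod = π/4 × (108 mm)² = 9161 mm^2
F = P × A_rod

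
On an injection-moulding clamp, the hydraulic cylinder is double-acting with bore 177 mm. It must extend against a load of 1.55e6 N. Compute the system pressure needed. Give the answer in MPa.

Cap-side area A_cap = π/4 × (177 mm)² = 24610 mm^2
P = F / A = 1.55e6 N / A

P ≈ 63.0 MPa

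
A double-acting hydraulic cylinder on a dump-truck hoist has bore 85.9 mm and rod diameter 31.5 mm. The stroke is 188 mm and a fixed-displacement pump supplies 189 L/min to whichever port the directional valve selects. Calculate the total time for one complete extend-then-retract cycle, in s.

Cap-side area A_cap = π/4 × (85.9 mm)² = 5795 mm^2
Rod-side annular area A_ann = π/4 × (85.9² − 31.5²) = 5016 mm^2
t_ext = A_cap·L/Q = 0.3459 s
t_ret = A_ann·L/Q = 0.2994 s
t_cycle = t_ext + t_ret

t ≈ 0.645 s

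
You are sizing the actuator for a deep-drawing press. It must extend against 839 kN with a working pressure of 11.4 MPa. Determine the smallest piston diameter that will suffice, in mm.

D ≈ 306 mm

Extension force acts on the full piston face: F = P × (π/4)D².
D = √(4F / (πP)) = √(4 × 839 kN / (π × 11.4 MPa))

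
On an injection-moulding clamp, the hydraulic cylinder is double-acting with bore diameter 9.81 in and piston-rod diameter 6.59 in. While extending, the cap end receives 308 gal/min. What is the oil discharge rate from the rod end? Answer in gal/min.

Q_out ≈ 169 gal/min

Cap-side area A_cap = π/4 × (9.81 in)² = 75.58 in^2
Rod-side annular area A_ann = π/4 × (9.81² − 6.59²) = 41.48 in^2
Piston speed v = Q_in/A_cap; rod-end outflow Q_out = v × A_ann = Q_in × A_ann/A_cap.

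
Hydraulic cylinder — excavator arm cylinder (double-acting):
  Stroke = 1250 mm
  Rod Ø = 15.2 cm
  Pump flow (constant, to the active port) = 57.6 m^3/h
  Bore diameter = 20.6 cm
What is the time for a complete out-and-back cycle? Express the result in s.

Cap-side area A_cap = π/4 × (20.6 cm)² = 333.3 cm^2
Rod-side annular area A_ann = π/4 × (20.6² − 15.2²) = 151.8 cm^2
t_ext = A_cap·L/Q = 2.604 s
t_ret = A_ann·L/Q = 1.186 s
t_cycle = t_ext + t_ret

t ≈ 3.79 s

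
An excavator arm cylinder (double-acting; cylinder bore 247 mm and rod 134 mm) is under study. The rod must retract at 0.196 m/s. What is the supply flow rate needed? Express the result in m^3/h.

Q ≈ 23.9 m^3/h

Rod-side annular area A_ann = π/4 × (247² − 134²) = 33810 mm^2
Q = A × v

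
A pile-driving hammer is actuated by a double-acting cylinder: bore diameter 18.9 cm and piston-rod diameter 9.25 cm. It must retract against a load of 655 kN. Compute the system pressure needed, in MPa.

P ≈ 30.7 MPa

Rod-side annular area A_ann = π/4 × (18.9² − 9.25²) = 213.4 cm^2
Retraction: pressure acts on the annular area.
P = F / A = 655 kN / A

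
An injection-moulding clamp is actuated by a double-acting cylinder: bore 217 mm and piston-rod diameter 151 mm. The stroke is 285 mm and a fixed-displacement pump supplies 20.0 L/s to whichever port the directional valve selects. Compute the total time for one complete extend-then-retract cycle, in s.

t ≈ 0.799 s

Cap-side area A_cap = π/4 × (217 mm)² = 36980 mm^2
Rod-side annular area A_ann = π/4 × (217² − 151²) = 19080 mm^2
t_ext = A_cap·L/Q = 0.5270 s
t_ret = A_ann·L/Q = 0.2718 s
t_cycle = t_ext + t_ret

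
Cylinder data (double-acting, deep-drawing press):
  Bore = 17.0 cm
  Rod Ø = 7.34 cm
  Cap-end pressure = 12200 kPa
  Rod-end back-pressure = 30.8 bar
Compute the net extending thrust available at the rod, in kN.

Cap-side area A_cap = π/4 × (17.0 cm)² = 227.0 cm^2
Rod-side annular area A_ann = π/4 × (17.0² − 7.34²) = 184.7 cm^2
Net thrust = P_cap·A_cap − P_rod·A_ann = 276.9 kN − 56.88 kN

F ≈ 220 kN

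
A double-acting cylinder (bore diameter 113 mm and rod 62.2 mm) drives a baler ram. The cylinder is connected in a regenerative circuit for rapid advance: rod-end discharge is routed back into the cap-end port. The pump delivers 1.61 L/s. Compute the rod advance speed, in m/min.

v ≈ 31.8 m/min

In regeneration the rod-end outflow joins the pump flow into the cap end, so the net volume the pump must supply per unit advance equals the rod cross-section area.
Rod cross-section A_rod = π/4 × (62.2 mm)² = 3039 mm^2
v = Q_pump / A_rod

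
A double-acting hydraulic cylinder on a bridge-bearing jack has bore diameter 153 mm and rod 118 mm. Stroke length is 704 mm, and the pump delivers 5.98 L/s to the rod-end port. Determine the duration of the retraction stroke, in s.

t ≈ 0.877 s

Rod-side annular area A_ann = π/4 × (153² − 118²) = 7450 mm^2
Swept volume V = A × L; t = V / Q = A·L / Q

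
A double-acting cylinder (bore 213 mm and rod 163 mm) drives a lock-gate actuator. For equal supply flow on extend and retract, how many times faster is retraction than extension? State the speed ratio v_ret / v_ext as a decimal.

Cap-side area A_cap = π/4 × (213 mm)² = 35630 mm^2
Rod-side annular area A_ann = π/4 × (213² − 163²) = 14770 mm^2
For equal Q, v ∝ 1/A, so v_ret/v_ext = A_cap/A_ann.

v_ret/v_ext ≈ 2.41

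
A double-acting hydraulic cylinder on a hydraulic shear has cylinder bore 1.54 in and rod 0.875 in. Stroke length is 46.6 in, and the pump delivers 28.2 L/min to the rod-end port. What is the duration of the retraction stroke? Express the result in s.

Rod-side annular area A_ann = π/4 × (1.54² − 0.875²) = 1.261 in^2
Swept volume V = A × L; t = V / Q = A·L / Q

t ≈ 2.05 s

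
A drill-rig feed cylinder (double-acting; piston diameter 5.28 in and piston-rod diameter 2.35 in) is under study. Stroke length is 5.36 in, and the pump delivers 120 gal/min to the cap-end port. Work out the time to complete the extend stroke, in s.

Cap-side area A_cap = π/4 × (5.28 in)² = 21.90 in^2
Swept volume V = A × L; t = V / Q = A·L / Q

t ≈ 0.254 s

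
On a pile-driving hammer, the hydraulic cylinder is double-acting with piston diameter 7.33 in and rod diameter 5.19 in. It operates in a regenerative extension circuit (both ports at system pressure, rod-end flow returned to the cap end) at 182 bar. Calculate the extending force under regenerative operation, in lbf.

With equal pressure on both faces, forces on the annular region cancel; the net push is pressure × rod cross-section.
Rod cross-section A_rod = π/4 × (5.19 in)² = 21.16 in^2
F = P × A_rod

F ≈ 55800 lbf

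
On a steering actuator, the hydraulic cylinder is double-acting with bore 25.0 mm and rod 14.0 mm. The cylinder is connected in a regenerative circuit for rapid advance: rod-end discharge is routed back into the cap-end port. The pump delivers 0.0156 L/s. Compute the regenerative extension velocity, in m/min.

In regeneration the rod-end outflow joins the pump flow into the cap end, so the net volume the pump must supply per unit advance equals the rod cross-section area.
Rod cross-section A_rod = π/4 × (14.0 mm)² = 153.9 mm^2
v = Q_pump / A_rod

v ≈ 6.08 m/min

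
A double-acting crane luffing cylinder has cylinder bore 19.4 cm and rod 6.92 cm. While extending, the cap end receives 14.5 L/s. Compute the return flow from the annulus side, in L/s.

Cap-side area A_cap = π/4 × (19.4 cm)² = 295.6 cm^2
Rod-side annular area A_ann = π/4 × (19.4² − 6.92²) = 258.0 cm^2
Piston speed v = Q_in/A_cap; rod-end outflow Q_out = v × A_ann = Q_in × A_ann/A_cap.

Q_out ≈ 12.7 L/s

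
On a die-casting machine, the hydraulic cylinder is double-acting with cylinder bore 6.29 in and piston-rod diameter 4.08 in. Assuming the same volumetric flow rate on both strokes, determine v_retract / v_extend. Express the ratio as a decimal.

v_ret/v_ext ≈ 1.73

Cap-side area A_cap = π/4 × (6.29 in)² = 31.07 in^2
Rod-side annular area A_ann = π/4 × (6.29² − 4.08²) = 18.00 in^2
For equal Q, v ∝ 1/A, so v_ret/v_ext = A_cap/A_ann.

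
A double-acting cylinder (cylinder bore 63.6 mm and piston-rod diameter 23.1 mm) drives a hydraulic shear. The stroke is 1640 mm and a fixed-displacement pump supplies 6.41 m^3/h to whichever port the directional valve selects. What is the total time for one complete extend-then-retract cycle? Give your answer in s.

Cap-side area A_cap = π/4 × (63.6 mm)² = 3177 mm^2
Rod-side annular area A_ann = π/4 × (63.6² − 23.1²) = 2758 mm^2
t_ext = A_cap·L/Q = 2.926 s
t_ret = A_ann·L/Q = 2.540 s
t_cycle = t_ext + t_ret

t ≈ 5.47 s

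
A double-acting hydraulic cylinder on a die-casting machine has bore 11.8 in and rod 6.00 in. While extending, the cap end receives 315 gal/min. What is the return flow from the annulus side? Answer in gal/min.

Cap-side area A_cap = π/4 × (11.8 in)² = 109.4 in^2
Rod-side annular area A_ann = π/4 × (11.8² − 6.00²) = 81.08 in^2
Piston speed v = Q_in/A_cap; rod-end outflow Q_out = v × A_ann = Q_in × A_ann/A_cap.

Q_out ≈ 234 gal/min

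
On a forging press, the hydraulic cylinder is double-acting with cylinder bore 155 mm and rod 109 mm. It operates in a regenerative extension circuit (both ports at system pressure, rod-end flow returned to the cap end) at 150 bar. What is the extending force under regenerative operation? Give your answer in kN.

F ≈ 140 kN

With equal pressure on both faces, forces on the annular region cancel; the net push is pressure × rod cross-section.
Rod cross-section A_rod = π/4 × (109 mm)² = 9331 mm^2
F = P × A_rod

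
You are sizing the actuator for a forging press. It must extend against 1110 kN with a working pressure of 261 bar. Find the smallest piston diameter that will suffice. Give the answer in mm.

Extension force acts on the full piston face: F = P × (π/4)D².
D = √(4F / (πP)) = √(4 × 1110 kN / (π × 261 bar))

D ≈ 233 mm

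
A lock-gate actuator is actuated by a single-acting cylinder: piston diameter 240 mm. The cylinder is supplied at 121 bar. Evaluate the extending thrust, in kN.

Cap-side area A_cap = π/4 × (240 mm)² = 45240 mm^2
F = P × A_cap = 121 bar × A_cap

F ≈ 547 kN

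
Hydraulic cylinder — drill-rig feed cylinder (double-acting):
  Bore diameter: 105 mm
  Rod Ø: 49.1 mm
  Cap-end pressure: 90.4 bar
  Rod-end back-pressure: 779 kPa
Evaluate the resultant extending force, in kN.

Cap-side area A_cap = π/4 × (105 mm)² = 8659 mm^2
Rod-side annular area A_ann = π/4 × (105² − 49.1²) = 6766 mm^2
Net thrust = P_cap·A_cap − P_rod·A_ann = 78.28 kN − 5.270 kN

F ≈ 73.0 kN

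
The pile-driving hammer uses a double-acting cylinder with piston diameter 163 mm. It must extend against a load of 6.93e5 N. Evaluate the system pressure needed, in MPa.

Cap-side area A_cap = π/4 × (163 mm)² = 20870 mm^2
P = F / A = 6.93e5 N / A

P ≈ 33.2 MPa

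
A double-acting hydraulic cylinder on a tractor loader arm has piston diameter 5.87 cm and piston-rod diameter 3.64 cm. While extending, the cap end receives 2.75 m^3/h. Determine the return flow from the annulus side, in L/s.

Q_out ≈ 0.470 L/s

Cap-side area A_cap = π/4 × (5.87 cm)² = 27.06 cm^2
Rod-side annular area A_ann = π/4 × (5.87² − 3.64²) = 16.66 cm^2
Piston speed v = Q_in/A_cap; rod-end outflow Q_out = v × A_ann = Q_in × A_ann/A_cap.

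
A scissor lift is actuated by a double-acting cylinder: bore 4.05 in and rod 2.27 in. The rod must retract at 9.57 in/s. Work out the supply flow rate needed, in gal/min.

Rod-side annular area A_ann = π/4 × (4.05² − 2.27²) = 8.835 in^2
Q = A × v

Q ≈ 22.0 gal/min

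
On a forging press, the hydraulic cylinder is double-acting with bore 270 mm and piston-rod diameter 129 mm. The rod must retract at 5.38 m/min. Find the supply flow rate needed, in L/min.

Q ≈ 238 L/min

Rod-side annular area A_ann = π/4 × (270² − 129²) = 44190 mm^2
Q = A × v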